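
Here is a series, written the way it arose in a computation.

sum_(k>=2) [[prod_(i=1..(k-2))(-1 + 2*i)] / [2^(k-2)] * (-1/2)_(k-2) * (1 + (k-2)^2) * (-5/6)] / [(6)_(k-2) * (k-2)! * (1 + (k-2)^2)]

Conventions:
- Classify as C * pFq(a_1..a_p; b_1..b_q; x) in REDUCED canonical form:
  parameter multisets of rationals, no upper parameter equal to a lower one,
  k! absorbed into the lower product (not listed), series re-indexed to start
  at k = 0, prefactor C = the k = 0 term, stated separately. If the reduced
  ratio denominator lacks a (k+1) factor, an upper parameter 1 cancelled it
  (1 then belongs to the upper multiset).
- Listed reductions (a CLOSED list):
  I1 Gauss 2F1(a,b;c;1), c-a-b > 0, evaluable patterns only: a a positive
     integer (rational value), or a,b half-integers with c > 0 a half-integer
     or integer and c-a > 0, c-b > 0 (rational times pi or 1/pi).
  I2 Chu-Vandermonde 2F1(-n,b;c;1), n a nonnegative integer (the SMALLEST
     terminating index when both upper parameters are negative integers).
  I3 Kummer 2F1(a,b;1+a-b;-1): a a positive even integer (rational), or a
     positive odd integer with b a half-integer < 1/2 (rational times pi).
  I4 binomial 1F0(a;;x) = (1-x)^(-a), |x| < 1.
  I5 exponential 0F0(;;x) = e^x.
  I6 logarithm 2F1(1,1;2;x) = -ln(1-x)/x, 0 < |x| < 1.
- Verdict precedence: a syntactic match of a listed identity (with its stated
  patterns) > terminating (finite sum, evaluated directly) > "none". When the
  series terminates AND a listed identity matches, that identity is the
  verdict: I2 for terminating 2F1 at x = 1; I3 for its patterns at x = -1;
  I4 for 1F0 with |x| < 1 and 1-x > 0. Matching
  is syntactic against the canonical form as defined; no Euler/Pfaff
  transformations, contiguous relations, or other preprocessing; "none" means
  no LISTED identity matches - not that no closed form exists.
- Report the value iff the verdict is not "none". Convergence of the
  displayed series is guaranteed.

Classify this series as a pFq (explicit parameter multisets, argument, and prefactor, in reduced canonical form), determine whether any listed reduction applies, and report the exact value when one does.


x = 1 here; the reduced form reads 2F1, upper {-1/2, 1/2}, lower {6}, C = -5/6. Verdict (x = 1): Gauss (I1, half-integer pattern) applies (x = 1; upper {-1/2, 1/2} half-integers, c = 6 in the evaluable pattern). Its exact value is (-327680/130977) / pi.

Key observation: t_0 = -5/6 here, and k^2 + 1 divides numerator and denominator alike; C = -5/6 after cancelling.
Term ratio: r(k) = 1 * (k-1/2) (k+1/2) / [(k+6) (k+1)] - rational; roots negated = parameters, x = 1, C = -5/6.


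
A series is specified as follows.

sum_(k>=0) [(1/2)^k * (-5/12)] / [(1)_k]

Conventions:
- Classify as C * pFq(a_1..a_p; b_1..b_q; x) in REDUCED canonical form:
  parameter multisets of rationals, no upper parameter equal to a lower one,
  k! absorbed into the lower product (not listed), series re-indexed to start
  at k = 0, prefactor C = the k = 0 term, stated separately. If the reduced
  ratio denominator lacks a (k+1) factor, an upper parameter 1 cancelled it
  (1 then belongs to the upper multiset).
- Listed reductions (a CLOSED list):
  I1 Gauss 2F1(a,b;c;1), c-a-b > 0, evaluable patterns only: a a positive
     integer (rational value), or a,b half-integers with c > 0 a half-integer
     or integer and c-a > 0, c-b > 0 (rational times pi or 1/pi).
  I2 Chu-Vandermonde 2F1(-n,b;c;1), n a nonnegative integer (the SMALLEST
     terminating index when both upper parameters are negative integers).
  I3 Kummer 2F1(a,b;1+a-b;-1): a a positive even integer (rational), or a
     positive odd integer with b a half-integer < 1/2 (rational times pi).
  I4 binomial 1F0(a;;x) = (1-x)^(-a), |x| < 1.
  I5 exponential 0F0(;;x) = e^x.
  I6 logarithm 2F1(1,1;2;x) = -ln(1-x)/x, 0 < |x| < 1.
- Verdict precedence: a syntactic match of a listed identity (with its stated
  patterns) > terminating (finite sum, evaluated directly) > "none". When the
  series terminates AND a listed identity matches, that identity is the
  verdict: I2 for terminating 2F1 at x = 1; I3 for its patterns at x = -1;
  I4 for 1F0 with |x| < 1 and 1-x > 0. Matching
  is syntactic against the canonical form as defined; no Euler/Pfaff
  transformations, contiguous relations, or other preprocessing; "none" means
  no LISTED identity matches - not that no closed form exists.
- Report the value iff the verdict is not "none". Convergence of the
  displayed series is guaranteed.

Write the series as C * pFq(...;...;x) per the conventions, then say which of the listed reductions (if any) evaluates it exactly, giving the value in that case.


Canonical form: C = -5/12 times 0F0 with upper {-}, lower {-}, x = 1/2. Verdict at x = 1/2: exponential (I5) matches (the 0F0 exponential series at x = 1/2). Value: (-5/12) * e^(1/2).

The tell: x = (1/2) and (1)_k (prefactor -5/12) is k! itself.
Ratio: r(k) = (1/2) * 1 / [(k+1)] - rational; roots negated = parameters, x = (1/2), C = -5/12.


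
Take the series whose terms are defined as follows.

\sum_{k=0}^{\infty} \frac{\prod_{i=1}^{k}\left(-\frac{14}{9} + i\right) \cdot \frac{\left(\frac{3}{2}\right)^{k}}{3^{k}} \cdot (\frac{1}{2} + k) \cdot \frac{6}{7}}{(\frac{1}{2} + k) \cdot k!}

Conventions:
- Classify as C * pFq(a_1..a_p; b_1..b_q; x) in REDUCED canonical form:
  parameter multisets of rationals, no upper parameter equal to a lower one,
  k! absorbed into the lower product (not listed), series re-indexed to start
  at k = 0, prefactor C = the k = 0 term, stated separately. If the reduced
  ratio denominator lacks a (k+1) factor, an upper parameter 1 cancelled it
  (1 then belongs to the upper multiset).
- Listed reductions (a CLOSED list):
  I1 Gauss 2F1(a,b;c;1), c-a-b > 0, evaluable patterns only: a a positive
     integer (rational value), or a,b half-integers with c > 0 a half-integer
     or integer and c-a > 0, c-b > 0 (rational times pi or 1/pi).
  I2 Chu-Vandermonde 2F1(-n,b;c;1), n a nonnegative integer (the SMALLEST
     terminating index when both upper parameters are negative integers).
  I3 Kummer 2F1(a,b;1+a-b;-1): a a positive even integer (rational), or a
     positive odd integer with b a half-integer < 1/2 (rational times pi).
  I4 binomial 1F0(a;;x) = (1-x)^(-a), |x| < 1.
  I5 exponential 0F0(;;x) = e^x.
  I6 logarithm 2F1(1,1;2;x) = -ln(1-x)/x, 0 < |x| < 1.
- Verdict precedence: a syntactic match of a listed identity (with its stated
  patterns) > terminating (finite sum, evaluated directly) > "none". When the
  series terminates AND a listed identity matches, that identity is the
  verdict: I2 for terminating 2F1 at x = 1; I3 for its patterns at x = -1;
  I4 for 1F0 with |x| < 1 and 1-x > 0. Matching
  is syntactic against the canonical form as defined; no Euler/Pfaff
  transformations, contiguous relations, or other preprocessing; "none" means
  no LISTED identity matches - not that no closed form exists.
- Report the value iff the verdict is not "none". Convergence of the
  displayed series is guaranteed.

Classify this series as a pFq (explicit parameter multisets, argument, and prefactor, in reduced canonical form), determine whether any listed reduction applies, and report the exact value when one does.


Structural cue: x = \frac{1}{2} and the running product (prefactor 6/7) telescopes to a rising factorial.
Step ratio: r(k) = \frac{1}{2} * (k-\frac{5}{9}) / [(k+1)] - rational in k, leading ratio \frac{1}{2}; with t_0 = \frac{6}{7}, classification follows.

Prefactor \frac{6}{7}, argument \frac{1}{2}: 1F0 with upper {-\frac{5}{9}} over lower {-}. Verdict (x = \frac{1}{2}): the binomial series (I4) applies (the 1F0 binomial series: exponent 5/9, x = \frac{1}{2}). Hence: \frac{6}{7} \cdot \left(\frac{1}{2}\right)^{\frac{5}{9}}.


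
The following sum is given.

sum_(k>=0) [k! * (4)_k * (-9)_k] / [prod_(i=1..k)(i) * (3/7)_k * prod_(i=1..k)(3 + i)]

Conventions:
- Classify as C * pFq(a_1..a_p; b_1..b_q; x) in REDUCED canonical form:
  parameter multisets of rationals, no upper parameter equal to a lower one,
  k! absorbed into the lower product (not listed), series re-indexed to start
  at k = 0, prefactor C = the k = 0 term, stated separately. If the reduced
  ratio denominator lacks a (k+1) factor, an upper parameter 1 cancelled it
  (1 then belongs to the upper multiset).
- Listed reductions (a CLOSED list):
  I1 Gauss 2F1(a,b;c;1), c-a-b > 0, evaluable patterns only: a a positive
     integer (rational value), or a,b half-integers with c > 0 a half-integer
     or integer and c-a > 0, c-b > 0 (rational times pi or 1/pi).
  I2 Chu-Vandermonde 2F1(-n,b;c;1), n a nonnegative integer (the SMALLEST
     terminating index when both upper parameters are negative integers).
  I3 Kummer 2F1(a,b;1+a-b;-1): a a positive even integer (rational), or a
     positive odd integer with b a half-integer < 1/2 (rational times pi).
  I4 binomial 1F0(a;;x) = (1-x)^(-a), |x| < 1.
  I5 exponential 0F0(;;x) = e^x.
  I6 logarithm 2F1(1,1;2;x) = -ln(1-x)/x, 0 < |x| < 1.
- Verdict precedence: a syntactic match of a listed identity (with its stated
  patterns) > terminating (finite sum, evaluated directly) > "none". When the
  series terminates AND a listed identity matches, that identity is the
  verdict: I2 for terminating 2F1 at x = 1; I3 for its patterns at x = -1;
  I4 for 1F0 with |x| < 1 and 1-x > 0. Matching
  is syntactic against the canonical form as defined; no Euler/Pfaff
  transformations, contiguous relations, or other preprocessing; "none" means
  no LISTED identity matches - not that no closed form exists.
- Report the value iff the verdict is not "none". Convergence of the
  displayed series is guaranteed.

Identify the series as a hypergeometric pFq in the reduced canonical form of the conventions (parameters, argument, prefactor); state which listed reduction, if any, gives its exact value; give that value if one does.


x = 1 here; the reduced form reads 2F1, upper {-9, 1}, lower {3/7}, C = 1. Verdict: Chu-Vandermonde (I2) fires (terminating 2F1 at x = 1 with n = 9, b = 1, c = 3/7). Exact value: -4/59.

The tell: from the first term 1: the parameter 4 appears in both the upper and lower lists and cancels.
Consecutive-term ratio: r(k) = 1 * (k-9) (k+1) / [(k+3/7) (k+1)] - poly over poly, x = 1 from leading terms; C = 1 at k = 0.


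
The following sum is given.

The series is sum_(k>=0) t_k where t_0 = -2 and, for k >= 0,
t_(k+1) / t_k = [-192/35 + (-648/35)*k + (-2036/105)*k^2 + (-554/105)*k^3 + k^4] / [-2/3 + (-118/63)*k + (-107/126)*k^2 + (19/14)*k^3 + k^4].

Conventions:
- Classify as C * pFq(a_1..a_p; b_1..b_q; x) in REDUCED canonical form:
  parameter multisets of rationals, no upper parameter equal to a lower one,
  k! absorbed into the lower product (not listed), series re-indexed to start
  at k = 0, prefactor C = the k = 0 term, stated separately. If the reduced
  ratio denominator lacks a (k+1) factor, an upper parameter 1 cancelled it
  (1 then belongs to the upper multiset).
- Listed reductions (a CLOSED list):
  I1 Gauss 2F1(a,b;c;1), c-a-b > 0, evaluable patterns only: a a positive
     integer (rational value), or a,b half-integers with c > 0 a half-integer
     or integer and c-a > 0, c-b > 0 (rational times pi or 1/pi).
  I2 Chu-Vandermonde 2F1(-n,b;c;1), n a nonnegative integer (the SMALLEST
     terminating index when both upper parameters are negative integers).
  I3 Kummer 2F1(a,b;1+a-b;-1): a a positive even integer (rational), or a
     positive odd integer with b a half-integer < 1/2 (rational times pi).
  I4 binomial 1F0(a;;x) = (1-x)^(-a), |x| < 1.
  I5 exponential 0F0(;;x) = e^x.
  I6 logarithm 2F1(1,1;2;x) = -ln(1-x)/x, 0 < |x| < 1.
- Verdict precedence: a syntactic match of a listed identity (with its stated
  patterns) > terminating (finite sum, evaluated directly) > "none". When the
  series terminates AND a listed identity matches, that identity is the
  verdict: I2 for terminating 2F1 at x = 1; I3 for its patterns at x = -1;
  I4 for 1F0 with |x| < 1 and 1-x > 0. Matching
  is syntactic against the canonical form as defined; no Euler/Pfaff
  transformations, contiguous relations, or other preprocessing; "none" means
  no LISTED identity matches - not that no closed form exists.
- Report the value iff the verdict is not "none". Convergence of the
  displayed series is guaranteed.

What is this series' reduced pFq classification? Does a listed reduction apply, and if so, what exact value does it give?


The series (x = 1) is 2F1: upper {-8, 6/5}, lower {-7/6}, prefactor -2. Verdict at x = 1: Chu-Vandermonde (I2) matches (terminating 2F1 at x = 1 with n = 8, b = 6/5, c = -7/6). Exact value: 132401892122/110732421875.

First insight: t_0 = -2 here, and the parameter 6/7 appears in both the upper and lower lists and cancels (alongside the other common factor).
Step ratio: r(k) = 1 * (k-8) (k+6/5) / [(k-7/6) (k+1)] - rational in k. x = 1; t_0 = -2; negate the roots.


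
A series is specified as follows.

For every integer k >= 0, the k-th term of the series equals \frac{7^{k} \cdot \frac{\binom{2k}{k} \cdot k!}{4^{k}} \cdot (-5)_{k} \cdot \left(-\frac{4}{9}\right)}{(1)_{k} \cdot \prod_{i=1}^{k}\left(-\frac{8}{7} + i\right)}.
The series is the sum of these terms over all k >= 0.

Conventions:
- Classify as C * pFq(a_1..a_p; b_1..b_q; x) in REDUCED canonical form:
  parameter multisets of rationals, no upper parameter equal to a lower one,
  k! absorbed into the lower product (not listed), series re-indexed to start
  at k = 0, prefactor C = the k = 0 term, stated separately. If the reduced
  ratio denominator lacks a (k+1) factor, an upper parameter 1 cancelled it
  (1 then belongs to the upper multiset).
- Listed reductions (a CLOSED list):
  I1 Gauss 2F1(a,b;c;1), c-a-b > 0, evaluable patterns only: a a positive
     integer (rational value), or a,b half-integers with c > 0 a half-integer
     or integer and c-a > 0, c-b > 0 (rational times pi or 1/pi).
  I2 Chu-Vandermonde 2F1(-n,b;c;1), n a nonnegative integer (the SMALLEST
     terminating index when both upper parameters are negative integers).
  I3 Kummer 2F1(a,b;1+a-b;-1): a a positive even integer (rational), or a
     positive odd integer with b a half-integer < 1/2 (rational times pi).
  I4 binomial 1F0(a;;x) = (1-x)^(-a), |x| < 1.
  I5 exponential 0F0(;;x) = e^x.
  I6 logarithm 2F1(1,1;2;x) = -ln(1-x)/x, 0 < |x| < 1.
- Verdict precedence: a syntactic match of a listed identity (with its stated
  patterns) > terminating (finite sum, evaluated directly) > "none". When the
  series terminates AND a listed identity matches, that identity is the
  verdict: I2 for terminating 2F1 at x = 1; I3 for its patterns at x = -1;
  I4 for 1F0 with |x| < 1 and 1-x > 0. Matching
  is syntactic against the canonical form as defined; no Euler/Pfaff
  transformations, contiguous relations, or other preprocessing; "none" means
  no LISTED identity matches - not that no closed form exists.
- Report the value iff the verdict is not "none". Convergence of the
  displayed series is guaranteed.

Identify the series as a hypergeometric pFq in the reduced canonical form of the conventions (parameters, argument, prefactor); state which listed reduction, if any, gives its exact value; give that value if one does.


First insight: t_0 being -\frac{4}{9}, the lower running product (C = -4/9) is a rising factorial.
Adjacent-term ratio: r(k) = 7 * (k-5) (k+\frac{1}{2}) / [(k-\frac{1}{7}) (k+1)] ; factor over Q: parameters, x = 7, and C = -\frac{4}{9}.

x = 7 here; the reduced form reads 2F1, upper {-5, \frac{1}{2}}, lower {-\frac{1}{7}}, C = -\frac{4}{9}. Verdict: terminating - the sum ends at index 5 because -5 is a negative integer; exact evaluation follows. Its exact value is -\frac{1020344677}{22464}.


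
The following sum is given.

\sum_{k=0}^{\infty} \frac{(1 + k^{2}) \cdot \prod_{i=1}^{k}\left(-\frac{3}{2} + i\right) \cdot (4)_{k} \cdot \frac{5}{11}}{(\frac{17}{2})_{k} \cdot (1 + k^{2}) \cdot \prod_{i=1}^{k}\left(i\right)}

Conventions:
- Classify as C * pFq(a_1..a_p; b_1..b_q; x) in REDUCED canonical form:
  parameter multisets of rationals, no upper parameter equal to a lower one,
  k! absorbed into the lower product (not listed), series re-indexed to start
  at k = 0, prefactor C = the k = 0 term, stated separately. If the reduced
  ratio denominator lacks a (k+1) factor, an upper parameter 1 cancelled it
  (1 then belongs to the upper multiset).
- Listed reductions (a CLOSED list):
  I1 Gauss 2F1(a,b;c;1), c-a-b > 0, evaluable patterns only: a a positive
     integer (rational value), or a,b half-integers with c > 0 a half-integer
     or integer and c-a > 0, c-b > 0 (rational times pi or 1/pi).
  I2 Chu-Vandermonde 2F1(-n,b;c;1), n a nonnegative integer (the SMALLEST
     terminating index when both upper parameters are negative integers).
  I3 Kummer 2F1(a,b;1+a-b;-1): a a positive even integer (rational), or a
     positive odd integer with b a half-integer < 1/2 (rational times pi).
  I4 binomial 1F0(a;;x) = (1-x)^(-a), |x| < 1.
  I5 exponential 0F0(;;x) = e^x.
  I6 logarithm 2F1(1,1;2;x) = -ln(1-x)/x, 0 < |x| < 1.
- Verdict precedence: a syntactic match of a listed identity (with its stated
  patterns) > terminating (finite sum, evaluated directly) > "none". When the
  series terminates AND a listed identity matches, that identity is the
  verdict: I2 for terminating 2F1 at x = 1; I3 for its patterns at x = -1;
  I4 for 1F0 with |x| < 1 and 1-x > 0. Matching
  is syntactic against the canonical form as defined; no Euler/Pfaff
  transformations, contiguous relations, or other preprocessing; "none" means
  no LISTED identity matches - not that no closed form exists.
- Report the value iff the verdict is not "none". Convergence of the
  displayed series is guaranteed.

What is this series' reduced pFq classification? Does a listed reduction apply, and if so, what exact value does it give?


Prefactor \frac{5}{11}, argument 1: 2F1 with upper {-\frac{1}{2}, 4} over lower {\frac{17}{2}}. Verdict at x = 1: Gauss (I1, integer-parameter pattern) matches (x = 1: the Gamma ratio telescopes since c-a-b = 5 > 0 and a = 4 in Z>0). Exact value: \frac{585}{1792}.

Structural cue: t_0 being \frac{5}{11}, the product of the first k integers (C = 5/11, x = 1) is k!.
Term ratio: r(k) = 1 * (k-\frac{1}{2}) (k+4) / [(k+\frac{17}{2}) (k+1)] - rational in k, leading ratio 1; with t_0 = \frac{5}{11}, classification follows.


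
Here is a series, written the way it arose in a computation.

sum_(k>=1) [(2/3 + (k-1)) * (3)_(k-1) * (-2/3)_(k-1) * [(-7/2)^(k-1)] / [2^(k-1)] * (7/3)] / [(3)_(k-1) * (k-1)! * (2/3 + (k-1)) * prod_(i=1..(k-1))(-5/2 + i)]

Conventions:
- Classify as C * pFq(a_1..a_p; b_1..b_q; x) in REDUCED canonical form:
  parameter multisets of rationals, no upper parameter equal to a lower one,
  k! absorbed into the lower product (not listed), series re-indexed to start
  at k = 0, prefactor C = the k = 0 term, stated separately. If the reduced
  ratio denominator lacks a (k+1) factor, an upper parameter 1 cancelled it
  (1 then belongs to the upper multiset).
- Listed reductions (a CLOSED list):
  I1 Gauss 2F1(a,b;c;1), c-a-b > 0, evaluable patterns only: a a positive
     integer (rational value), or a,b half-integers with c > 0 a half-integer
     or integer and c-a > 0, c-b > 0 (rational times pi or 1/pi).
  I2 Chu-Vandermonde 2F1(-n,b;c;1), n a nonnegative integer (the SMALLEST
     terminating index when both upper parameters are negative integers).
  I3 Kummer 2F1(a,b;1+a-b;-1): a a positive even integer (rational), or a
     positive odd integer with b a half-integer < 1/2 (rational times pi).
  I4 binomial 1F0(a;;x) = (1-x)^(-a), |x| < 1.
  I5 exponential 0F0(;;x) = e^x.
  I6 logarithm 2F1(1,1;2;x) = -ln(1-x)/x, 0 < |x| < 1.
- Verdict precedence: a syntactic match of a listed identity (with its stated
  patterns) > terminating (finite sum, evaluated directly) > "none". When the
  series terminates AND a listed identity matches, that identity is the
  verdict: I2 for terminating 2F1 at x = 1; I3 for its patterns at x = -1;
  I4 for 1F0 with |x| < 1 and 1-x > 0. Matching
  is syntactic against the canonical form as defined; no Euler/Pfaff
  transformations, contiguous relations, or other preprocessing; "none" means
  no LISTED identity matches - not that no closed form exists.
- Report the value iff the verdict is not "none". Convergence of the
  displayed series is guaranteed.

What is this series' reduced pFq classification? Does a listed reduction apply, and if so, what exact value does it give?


Classification (C = 7/3): 1F1 with upper {-2/3}, lower {-3/2}, argument x = -7/4. Verdict: none (x = -7/4): each listed identity misses the multisets {-2/3} ; {-3/2}.

Key step: t_0 being 7/3, the parameter 3 appears in both the upper and lower lists and cancels (alongside the other common factor).
Ratio: r(k) = (-7/4) * (k-2/3) / [(k-3/2) (k+1)] ; factor over Q: parameters, x = (-7/4), and C = 7/3.


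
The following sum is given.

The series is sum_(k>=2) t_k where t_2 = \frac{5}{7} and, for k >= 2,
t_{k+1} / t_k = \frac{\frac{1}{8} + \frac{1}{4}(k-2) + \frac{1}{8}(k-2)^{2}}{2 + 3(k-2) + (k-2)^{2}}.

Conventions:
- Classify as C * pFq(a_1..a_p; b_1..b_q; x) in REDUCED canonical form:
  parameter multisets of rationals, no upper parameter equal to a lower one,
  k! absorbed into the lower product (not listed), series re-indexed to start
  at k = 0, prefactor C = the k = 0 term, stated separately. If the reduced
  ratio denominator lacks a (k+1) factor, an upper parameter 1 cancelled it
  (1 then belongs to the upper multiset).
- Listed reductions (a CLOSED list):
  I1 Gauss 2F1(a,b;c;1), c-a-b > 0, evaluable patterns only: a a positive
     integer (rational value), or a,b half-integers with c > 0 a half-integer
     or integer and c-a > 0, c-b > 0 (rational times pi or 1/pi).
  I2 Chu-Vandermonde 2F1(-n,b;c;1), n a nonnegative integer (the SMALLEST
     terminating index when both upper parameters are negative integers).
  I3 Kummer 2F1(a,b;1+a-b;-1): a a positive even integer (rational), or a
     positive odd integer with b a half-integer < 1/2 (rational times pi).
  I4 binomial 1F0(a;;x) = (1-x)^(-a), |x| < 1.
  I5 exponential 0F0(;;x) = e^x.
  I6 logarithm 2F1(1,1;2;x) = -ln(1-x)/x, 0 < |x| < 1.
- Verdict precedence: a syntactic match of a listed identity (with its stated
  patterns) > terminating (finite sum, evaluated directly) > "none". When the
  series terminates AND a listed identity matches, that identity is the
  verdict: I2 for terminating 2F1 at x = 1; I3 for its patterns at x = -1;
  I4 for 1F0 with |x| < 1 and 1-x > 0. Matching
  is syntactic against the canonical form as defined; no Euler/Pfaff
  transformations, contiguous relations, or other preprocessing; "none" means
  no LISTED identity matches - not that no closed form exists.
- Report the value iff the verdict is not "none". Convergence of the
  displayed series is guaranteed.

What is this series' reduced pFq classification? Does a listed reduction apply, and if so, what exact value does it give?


With C = \frac{5}{7}: the canonical form is 2F1(1, 1; 2; \frac{1}{8}). Verdict: logarithm (I6) matches (the logarithm: parameters (1,1;2), x = \frac{1}{8}). Value: \left(-\frac{40}{7}\right) \cdot \ln\left(\frac{7}{8}\right).

The tell: t_0 being \frac{5}{7}, the expanded ratio factors over Q; C = 5/7, x = 1/8, roots give parameters.
Adjacent-term ratio: r(k) = \frac{1}{8} * (k+1) (k+1) / [(k+2) (k+1)] - rational in k, leading ratio \frac{1}{8}; with t_0 = \frac{5}{7}, classification follows.


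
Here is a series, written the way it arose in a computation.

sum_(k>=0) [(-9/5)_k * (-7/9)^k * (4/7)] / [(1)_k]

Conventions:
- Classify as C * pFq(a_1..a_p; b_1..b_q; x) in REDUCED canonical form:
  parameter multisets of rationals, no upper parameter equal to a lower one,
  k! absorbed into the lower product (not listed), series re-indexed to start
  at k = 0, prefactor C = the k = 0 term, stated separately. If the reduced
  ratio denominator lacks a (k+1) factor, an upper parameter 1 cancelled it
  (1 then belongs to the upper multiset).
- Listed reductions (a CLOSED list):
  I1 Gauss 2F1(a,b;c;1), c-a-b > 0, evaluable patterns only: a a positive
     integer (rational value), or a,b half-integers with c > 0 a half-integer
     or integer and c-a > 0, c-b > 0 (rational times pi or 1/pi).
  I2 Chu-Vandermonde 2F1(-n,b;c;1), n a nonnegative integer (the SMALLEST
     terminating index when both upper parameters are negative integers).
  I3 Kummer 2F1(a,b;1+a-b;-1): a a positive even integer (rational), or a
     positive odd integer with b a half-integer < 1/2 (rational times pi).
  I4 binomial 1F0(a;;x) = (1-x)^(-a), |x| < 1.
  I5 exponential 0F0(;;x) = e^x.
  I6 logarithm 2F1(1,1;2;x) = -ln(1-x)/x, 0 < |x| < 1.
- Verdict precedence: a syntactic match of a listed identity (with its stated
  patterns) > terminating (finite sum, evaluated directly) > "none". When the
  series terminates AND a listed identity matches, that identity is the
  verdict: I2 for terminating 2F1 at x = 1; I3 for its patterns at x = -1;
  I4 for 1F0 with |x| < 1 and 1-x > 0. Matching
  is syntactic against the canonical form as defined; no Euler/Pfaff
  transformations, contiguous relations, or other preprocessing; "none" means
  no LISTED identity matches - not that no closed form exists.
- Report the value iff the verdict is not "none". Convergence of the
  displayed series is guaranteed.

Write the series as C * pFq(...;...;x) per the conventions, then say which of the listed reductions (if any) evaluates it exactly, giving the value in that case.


x = -7/9 here; the reduced form reads 1F0, upper {-9/5}, lower {-}, C = 4/7. Verdict: binomial (I4) applies (the 1F0 binomial series: exponent 9/5, x = -7/9). Exact value: (4/7) * (16/9)^(9/5).

First insight: from the first term 4/7: (1)_k (prefactor 4/7) is k! itself.
Step ratio: r(k) = (-7/9) * (k-9/5) / [(k+1)] - rational in k, leading ratio (-7/9); with t_0 = 4/7, classification follows.


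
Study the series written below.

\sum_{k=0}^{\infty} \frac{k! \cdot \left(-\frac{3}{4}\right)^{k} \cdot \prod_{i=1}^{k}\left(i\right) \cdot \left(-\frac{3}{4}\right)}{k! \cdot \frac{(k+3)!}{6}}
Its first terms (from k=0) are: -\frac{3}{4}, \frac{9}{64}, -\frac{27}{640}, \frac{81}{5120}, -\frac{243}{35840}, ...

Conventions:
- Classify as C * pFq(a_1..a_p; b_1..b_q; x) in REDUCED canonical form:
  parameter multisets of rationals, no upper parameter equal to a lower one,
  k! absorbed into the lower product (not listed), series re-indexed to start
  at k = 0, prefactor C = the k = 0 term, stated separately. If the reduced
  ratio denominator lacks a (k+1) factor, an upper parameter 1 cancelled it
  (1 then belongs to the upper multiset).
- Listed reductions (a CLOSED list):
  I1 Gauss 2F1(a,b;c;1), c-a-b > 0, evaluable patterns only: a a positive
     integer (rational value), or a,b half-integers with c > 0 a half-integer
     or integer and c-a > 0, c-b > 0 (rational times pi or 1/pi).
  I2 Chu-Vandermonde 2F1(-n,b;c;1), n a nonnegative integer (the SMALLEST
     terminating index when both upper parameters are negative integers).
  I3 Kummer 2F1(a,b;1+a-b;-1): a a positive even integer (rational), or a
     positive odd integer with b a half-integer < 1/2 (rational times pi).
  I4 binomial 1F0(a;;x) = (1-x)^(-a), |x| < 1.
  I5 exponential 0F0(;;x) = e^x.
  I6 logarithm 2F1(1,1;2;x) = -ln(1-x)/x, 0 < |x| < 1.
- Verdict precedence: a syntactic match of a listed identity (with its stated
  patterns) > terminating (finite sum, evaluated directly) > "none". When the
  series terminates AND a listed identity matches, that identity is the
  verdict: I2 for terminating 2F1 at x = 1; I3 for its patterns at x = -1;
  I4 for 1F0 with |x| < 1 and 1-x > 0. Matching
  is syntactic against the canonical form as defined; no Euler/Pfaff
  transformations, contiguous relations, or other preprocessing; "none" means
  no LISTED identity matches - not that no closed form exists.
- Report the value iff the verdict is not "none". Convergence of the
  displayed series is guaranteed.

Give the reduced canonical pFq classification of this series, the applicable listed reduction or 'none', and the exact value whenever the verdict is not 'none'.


Classification (C = -\frac{3}{4}): 2F1 with upper {1, 1}, lower {4}, argument x = -\frac{3}{4}. Verdict: none. A 2F1 with upper {1, 1} fits none of I1-I6 at x = -\frac{3}{4}; the sum runs forever.

Structural cue: from the first term -\frac{3}{4}: the running product (C = -3/4, x = -3/4) telescopes to a rising factorial.
Step ratio: r(k) = -\frac{3}{4} * (k+1) (k+1) / [(k+4) (k+1)] - rational in k. x = -\frac{3}{4}; t_0 = -\frac{3}{4}; negate the roots.


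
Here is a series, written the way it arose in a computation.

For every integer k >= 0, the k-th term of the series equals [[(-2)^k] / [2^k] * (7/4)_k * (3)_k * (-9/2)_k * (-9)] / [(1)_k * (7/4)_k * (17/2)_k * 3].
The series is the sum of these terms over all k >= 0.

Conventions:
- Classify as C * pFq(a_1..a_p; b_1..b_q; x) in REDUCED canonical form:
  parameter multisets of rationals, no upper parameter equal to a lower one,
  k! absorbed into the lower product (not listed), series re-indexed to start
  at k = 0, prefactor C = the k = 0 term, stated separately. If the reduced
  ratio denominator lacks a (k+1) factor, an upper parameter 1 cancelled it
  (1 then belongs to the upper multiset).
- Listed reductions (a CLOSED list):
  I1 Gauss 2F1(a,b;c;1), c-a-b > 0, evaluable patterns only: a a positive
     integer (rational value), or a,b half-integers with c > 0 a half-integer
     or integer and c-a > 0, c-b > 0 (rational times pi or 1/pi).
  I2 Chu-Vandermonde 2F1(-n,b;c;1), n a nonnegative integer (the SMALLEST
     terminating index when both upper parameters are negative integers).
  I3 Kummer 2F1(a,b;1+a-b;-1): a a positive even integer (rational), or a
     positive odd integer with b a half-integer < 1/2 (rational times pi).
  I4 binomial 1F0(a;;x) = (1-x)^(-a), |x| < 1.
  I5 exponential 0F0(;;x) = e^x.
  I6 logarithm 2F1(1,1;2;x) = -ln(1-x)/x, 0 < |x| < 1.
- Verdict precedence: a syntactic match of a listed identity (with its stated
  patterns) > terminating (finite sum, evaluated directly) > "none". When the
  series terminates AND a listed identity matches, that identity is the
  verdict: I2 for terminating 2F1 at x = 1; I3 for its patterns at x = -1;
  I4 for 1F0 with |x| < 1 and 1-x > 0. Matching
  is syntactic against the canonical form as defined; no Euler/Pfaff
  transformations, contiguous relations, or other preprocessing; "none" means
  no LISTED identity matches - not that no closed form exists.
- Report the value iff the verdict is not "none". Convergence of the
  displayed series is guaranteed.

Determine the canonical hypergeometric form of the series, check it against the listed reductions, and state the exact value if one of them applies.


This is -3 * 2F1(-9/2, 3; 17/2; -1) in reduced canonical form. Verdict: Kummer's theorem (I3) fires (x = -1; c = 17/2 equals 1+a-b for upper {-9/2, 3}: listed pattern). Hence: (-135135/32768) * pi.

Key step: with t_0 = -3, the constant factors (C = -3, x = -1) combine into one prefactor.
Step ratio: r(k) = (-1) * (k-9/2) (k+3) / [(k+17/2) (k+1)] - rational in k. x = (-1); t_0 = -3; negate the roots.


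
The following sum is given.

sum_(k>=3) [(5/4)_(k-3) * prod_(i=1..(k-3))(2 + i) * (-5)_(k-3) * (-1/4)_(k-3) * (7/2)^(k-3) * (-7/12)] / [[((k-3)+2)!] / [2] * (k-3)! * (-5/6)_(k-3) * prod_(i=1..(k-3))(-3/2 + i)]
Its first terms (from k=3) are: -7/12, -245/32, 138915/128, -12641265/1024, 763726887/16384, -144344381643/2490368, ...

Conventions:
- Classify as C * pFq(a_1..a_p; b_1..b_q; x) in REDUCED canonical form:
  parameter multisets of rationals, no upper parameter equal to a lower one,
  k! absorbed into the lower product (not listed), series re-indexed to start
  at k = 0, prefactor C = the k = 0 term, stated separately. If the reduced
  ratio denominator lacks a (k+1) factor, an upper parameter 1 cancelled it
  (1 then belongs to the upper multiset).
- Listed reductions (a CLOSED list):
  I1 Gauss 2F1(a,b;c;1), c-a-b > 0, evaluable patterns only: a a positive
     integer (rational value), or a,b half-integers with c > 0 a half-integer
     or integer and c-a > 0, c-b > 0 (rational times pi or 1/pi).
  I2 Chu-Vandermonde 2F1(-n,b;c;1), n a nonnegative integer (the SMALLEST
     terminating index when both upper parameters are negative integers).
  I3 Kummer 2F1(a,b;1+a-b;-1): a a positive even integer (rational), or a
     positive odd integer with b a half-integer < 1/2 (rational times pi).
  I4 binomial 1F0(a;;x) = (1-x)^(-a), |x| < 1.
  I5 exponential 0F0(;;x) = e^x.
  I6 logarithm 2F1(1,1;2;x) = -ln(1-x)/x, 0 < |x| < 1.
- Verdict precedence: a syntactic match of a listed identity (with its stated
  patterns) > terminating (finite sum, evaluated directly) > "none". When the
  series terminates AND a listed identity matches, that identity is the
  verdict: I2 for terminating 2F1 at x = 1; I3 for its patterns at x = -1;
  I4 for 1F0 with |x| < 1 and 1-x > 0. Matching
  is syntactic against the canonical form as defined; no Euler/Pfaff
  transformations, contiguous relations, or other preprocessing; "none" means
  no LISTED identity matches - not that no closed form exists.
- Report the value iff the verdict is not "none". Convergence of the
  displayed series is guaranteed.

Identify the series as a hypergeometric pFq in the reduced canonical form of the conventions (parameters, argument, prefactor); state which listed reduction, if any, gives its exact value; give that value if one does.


Reduced: x = 7/2, 3F2, upper = {-5, -1/4, 5/4}, lower = {-5/6, -1/2}, C = -7/12. Verdict: terminating - upper -5 stops the sum at k = 5; the 6 terms are added exactly. Value: -168957721961/7471104.

Key step: from the first term -7/12: the parameter 3 appears in both the upper and lower lists and cancels.
Ratio: r(k) = (7/2) * (k-5) (k-1/4) (k+5/4) / [(k-5/6) (k-1/2) (k+1)] ; factor over Q: parameters, x = (7/2), and C = -7/12.


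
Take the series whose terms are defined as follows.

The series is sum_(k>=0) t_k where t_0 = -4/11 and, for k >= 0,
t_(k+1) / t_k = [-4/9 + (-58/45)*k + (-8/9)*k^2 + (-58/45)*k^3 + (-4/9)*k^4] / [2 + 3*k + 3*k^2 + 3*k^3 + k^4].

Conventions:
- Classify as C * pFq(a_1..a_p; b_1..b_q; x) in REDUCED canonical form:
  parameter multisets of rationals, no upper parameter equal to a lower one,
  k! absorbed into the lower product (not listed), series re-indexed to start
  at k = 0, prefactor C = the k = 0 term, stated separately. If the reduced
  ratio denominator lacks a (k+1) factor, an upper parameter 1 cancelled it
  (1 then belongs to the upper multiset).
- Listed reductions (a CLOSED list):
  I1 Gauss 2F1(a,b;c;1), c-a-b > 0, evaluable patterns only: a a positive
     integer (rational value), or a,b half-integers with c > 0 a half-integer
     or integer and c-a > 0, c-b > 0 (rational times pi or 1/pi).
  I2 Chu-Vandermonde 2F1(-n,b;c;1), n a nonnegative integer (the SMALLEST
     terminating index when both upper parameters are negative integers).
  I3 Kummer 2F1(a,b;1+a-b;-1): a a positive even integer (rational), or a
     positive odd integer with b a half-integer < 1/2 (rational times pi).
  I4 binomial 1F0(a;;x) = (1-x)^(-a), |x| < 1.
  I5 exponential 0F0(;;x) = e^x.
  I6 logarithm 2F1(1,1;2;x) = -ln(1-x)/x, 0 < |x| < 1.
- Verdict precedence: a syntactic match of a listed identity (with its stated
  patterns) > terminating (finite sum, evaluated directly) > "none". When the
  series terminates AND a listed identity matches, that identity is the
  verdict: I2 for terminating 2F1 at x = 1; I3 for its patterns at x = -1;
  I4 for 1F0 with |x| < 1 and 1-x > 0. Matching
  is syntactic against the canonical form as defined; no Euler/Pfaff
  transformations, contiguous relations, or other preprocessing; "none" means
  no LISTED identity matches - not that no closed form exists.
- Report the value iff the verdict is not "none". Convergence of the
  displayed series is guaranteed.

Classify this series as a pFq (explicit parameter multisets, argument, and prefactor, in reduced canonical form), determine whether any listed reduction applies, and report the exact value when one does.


At argument -4/9: a 2F1 with upper {2/5, 5/2}, lower {2}, scaled by C = -4/11. Verdict: no listed reduction: x = -4/9 and upper {2/5, 5/2} fail every I1-I6 pattern.

Key observation: from the first term -4/11: roots of the ratio polynomials (prefactor -4/11) are the negated parameters.
Term ratio: r(k) = (-4/9) * (k+2/5) (k+5/2) / [(k+2) (k+1)] - rational in k. x = (-4/9); t_0 = -4/11; negate the roots.


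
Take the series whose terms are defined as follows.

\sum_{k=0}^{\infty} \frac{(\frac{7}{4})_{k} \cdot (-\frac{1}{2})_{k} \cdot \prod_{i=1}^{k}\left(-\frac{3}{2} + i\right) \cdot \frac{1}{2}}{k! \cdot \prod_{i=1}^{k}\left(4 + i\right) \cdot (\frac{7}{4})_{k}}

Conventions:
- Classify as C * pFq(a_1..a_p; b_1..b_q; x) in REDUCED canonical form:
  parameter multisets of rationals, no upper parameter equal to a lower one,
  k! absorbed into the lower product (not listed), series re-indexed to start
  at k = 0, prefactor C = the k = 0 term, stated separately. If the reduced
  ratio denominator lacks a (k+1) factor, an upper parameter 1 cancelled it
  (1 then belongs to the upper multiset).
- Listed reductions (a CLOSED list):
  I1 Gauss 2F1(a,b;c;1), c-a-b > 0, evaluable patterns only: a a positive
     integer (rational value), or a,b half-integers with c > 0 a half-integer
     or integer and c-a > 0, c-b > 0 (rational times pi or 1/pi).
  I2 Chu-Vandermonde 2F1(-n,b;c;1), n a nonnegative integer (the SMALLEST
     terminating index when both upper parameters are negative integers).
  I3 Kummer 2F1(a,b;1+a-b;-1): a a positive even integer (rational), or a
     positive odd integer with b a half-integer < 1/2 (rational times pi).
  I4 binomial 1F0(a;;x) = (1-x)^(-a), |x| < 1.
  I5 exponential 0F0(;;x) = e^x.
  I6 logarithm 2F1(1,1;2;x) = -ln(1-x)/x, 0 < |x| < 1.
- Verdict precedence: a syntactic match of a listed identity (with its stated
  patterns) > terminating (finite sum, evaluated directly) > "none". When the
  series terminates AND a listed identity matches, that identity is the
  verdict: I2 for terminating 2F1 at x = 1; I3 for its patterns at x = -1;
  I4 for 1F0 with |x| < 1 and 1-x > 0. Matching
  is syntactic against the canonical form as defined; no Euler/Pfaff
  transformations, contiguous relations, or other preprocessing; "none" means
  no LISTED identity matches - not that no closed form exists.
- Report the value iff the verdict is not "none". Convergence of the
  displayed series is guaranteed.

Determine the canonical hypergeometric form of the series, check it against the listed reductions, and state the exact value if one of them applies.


Classification (C = \frac{1}{2}): 2F1 with upper {-\frac{1}{2}, -\frac{1}{2}}, lower {5}, argument x = 1. Verdict (x = 1): Gauss's theorem I1 (half-integer case) applies (x = 1; upper {-\frac{1}{2}, -\frac{1}{2}} half-integers, c = 5 in the evaluable pattern). Hence: \frac{32768}{19845} / \pi.

Key step: x = 1 and the lower running product (C = 1/2) is a rising factorial.
Term ratio: r(k) = 1 * (k-\frac{1}{2}) (k-\frac{1}{2}) / [(k+5) (k+1)] - rational in k. x = 1; t_0 = \frac{1}{2}; negate the roots.


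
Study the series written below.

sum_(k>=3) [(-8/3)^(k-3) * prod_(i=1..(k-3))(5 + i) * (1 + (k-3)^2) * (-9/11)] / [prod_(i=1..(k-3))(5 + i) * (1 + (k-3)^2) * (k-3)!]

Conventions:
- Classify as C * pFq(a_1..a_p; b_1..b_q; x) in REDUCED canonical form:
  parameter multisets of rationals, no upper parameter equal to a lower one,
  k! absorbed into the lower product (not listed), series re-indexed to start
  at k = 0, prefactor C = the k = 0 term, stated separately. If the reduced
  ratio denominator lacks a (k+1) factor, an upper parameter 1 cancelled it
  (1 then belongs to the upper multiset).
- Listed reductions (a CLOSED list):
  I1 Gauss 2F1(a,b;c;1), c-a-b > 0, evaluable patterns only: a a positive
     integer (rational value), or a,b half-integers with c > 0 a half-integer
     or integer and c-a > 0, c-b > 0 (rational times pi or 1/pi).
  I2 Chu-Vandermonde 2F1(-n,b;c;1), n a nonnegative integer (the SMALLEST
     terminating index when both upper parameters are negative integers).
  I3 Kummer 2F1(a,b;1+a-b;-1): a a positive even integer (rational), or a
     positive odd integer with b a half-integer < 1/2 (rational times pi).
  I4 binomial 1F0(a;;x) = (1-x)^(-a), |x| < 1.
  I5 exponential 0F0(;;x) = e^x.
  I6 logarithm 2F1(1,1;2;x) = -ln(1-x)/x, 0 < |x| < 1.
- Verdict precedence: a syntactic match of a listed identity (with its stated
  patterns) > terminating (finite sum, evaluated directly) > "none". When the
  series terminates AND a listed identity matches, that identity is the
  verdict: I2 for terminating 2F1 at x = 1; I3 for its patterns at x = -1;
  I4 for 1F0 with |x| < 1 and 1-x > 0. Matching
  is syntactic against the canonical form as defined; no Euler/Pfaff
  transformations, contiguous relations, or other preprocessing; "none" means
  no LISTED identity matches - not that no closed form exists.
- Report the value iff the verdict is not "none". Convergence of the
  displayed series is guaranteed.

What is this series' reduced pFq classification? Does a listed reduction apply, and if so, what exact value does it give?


The tell: x = (-8/3) and the parameter 6 appears in both the upper and lower lists and cancels (alongside the other common factor).
Ratio: r(k) = (-8/3) * 1 / [(k+1)] - rational; roots negated = parameters, x = (-8/3), C = -9/11.

x = -8/3 here; the reduced form reads 0F0, upper {-}, lower {-}, C = -9/11. Verdict: the exponential series (I5) matches (the 0F0 exponential series at x = -8/3). Its exact value is (-9/11) * e^(-8/3).
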